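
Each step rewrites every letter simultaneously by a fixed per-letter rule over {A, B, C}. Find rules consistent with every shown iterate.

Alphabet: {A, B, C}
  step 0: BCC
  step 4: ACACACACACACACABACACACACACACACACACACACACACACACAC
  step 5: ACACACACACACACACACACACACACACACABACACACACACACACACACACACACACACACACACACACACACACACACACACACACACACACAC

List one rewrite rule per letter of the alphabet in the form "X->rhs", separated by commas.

  step 4 ⇒ step 5: ACACACACACACACABACACACACACACACACACACACACACACACAC ⇒ AC·AC·AC·AC·AC·AC·AC·AC·AC·AC·AC·AC·AC·AC·AC·AB·AC·AC·AC·AC·AC·AC·AC·AC·AC·AC·AC·AC·AC·AC·AC·AC·AC·AC·AC·AC·AC·AC·AC·AC·AC·AC·AC·AC·AC·AC·AC·AC
    A ↦ AC
    B ↦ AB
    C ↦ AC

A->AC, B->AB, C->AC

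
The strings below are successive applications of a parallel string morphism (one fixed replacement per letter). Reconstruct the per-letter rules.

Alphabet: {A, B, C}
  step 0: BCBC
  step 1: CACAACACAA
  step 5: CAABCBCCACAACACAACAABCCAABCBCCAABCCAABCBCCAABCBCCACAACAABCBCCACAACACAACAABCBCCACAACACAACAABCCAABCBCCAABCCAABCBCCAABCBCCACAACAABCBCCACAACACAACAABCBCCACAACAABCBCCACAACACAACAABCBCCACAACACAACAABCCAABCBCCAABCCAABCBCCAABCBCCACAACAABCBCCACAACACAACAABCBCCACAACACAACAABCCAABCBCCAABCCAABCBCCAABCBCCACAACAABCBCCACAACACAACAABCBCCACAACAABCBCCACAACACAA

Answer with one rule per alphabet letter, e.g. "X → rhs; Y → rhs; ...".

  step 0 ⇒ step 1: BCBC ⇒ CA·CAA·CA·CAA
    B ↦ CA
    C ↦ CAA
    A ↦ BC  (constrained at step 1)

A->BC, B->CA, C->CAA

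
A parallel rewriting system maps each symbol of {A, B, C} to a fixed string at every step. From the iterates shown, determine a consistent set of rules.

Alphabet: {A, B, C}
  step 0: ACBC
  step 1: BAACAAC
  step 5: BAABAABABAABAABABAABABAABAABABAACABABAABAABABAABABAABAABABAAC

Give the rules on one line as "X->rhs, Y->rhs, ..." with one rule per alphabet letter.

  step 0 ⇒ step 1: ACBC ⇒ BA·AC·A·AC
    A ↦ BA
    B ↦ A
    C ↦ AC

A->BA, B->A, C->AC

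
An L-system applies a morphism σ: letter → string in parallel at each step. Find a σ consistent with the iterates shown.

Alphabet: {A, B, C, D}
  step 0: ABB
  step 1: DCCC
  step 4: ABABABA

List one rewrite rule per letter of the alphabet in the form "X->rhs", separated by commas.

  step 0 ⇒ step 1: ABB ⇒ DC·C·C
    A ↦ DC
    B ↦ C
    C ↦ A  (constrained at step 1)
    D ↦ B  (constrained at step 1)

A->DC, B->C, C->A, D->B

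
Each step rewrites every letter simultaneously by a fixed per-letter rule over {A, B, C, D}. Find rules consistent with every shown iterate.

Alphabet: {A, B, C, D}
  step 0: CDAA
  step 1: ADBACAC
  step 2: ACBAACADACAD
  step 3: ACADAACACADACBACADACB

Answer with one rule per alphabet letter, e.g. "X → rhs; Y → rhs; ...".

A->AC, B->A, C->AD, D->B

  step 2 ⇒ step 3: ACBAACADACAD ⇒ AC·AD·A·AC·AC·AD·AC·B·AC·AD·AC·B
    A ↦ AC
    B ↦ A
    C ↦ AD
    D ↦ B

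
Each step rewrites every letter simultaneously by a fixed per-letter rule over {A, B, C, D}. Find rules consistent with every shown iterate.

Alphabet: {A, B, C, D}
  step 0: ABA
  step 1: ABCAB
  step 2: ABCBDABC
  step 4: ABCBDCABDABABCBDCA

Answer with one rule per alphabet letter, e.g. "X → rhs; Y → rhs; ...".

A->AB, B->C, C->BD, D->A

  step 1 ⇒ step 2: ABCAB ⇒ AB·C·BD·AB·C
    A ↦ AB
    B ↦ C
    C ↦ BD
    D ↦ A  (constrained at step 2)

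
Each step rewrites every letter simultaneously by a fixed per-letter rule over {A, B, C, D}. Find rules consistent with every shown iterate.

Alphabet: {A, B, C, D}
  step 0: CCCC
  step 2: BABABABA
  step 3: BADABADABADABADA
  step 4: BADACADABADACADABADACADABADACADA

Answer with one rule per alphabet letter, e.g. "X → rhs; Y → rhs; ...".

A->DA, B->BA, C->B, D->CA

  step 3 ⇒ step 4: BADABADABADABADA ⇒ BA·DA·CA·DA·BA·DA·CA·DA·BA·DA·CA·DA·BA·DA·CA·DA
    A ↦ DA
    B ↦ BA
    D ↦ CA
    C ↦ B  (constrained at step 0)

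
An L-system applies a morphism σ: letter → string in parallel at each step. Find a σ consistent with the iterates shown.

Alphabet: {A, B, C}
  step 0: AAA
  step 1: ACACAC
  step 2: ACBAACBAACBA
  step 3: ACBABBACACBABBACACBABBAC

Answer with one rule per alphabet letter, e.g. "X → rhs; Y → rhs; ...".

A->AC, B->BB, C->BA

  step 2 ⇒ step 3: ACBAACBAACBA ⇒ AC·BA·BB·AC·AC·BA·BB·AC·AC·BA·BB·AC
    A ↦ AC
    B ↦ BB
    C ↦ BA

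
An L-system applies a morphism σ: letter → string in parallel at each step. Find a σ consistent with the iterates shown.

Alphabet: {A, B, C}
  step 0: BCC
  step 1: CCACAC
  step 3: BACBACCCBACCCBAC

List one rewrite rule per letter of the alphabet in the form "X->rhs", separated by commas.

  step 0 ⇒ step 1: BCC ⇒ CC·AC·AC
    B ↦ CC
    C ↦ AC
    A ↦ B  (constrained at step 1)

A->B, B->CC, C->AC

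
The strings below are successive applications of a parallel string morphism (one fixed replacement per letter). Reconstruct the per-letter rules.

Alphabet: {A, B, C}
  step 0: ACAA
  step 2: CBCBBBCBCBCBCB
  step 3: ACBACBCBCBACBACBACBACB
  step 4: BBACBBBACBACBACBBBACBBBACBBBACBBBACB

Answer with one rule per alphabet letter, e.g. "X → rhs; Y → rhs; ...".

A->BB, B->CB, C->A

  step 3 ⇒ step 4: ACBACBCBCBACBACBACBACB ⇒ BB·A·CB·BB·A·CB·A·CB·A·CB·BB·A·CB·BB·A·CB·BB·A·CB·BB·A·CB
    A ↦ BB
    B ↦ CB
    C ↦ A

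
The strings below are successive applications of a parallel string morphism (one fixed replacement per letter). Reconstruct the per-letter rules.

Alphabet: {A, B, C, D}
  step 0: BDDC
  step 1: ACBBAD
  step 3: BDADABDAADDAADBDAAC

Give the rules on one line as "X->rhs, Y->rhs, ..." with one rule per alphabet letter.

A->DA, B->AC, C->AD, D->B

  step 0 ⇒ step 1: BDDC ⇒ AC·B·B·AD
    B ↦ AC
    C ↦ AD
    D ↦ B
    A ↦ DA  (constrained at step 1)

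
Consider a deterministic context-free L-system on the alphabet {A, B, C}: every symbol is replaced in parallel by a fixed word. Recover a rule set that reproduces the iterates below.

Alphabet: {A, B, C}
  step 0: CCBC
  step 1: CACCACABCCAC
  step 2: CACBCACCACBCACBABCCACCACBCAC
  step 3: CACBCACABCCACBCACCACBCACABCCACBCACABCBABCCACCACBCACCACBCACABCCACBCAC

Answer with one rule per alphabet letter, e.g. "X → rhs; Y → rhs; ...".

  step 2 ⇒ step 3: CACBCACCACBCACBABCCACCACBCAC ⇒ CAC·B·CAC·ABC·CAC·B·CAC·CAC·B·CAC·ABC·CAC·B·CAC·ABC·B·ABC·CAC·CAC·B·CAC·CAC·B·CAC·ABC·CAC·B·CAC
    A ↦ B
    B ↦ ABC
    C ↦ CAC

A->B, B->ABC, C->CAC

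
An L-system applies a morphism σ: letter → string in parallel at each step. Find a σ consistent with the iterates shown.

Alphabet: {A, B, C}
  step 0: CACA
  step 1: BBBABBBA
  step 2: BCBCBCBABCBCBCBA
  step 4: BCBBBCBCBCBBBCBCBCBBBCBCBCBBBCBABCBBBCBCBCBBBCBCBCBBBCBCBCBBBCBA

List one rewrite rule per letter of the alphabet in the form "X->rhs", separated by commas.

A->BA, B->BC, C->BB

  step 1 ⇒ step 2: BBBABBBA ⇒ BC·BC·BC·BA·BC·BC·BC·BA
    A ↦ BA
    B ↦ BC
  step 0 ⇒ step 1: CACA ⇒ BB·BA·BB·BA
    C ↦ BB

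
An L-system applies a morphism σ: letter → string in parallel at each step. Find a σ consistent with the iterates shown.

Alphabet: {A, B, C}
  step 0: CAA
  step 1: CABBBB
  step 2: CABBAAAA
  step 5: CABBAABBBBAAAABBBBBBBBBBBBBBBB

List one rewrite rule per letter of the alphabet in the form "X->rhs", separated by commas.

  step 1 ⇒ step 2: CABBBB ⇒ CA·BB·A·A·A·A
    A ↦ BB
    B ↦ A
    C ↦ CA

A->BB, B->A, C->CA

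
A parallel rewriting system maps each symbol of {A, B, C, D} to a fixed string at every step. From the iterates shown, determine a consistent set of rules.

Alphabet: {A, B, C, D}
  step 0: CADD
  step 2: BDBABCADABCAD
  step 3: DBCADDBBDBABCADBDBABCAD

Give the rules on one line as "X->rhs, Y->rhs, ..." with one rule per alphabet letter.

A->B, B->DB, C->A, D->CAD

  step 2 ⇒ step 3: BDBABCADABCAD ⇒ DB·CAD·DB·B·DB·A·B·CAD·B·DB·A·B·CAD
    A ↦ B
    B ↦ DB
    C ↦ A
    D ↦ CAD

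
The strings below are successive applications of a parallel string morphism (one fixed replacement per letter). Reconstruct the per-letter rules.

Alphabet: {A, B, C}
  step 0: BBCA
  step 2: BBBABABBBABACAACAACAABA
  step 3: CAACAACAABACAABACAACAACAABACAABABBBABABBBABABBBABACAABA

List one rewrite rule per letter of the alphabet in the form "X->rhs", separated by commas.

A->BA, B->CAA, C->BB

  step 2 ⇒ step 3: BBBABABBBABACAACAACAABA ⇒ CAA·CAA·CAA·BA·CAA·BA·CAA·CAA·CAA·BA·CAA·BA·BB·BA·BA·BB·BA·BA·BB·BA·BA·CAA·BA
    A ↦ BA
    B ↦ CAA
    C ↦ BB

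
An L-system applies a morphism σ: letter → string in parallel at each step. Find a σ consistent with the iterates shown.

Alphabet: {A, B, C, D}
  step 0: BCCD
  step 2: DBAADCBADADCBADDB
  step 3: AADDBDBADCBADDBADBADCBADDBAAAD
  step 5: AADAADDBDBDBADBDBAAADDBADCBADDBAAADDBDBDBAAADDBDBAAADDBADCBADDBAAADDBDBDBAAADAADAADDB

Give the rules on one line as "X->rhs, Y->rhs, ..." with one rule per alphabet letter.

  step 2 ⇒ step 3: DBAADCBADADCBADDB ⇒ A·AD·DB·DB·A·DCB·AD·DB·A·DB·A·DCB·AD·DB·A·A·AD
    A ↦ DB
    B ↦ AD
    C ↦ DCB
    D ↦ A

A->DB, B->AD, C->DCB, D->A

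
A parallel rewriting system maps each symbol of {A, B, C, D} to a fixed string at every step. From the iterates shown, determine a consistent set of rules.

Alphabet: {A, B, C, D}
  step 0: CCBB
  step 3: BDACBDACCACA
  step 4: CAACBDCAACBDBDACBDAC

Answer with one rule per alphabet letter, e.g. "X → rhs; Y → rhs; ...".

  step 3 ⇒ step 4: BDACBDACCACA ⇒ C·A·AC·BD·C·A·AC·BD·BD·AC·BD·AC
    A ↦ AC
    B ↦ C
    C ↦ BD
    D ↦ A

A->AC, B->C, C->BD, D->A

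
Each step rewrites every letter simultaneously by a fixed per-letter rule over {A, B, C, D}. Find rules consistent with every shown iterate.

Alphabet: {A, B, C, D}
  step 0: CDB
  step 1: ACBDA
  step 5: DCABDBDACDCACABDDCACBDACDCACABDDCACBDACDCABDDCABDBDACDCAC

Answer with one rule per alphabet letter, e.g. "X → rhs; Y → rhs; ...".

A->DC, B->A, C->AC, D->BD

  step 0 ⇒ step 1: CDB ⇒ AC·BD·A
    B ↦ A
    C ↦ AC
    D ↦ BD
    A ↦ DC  (constrained at step 1)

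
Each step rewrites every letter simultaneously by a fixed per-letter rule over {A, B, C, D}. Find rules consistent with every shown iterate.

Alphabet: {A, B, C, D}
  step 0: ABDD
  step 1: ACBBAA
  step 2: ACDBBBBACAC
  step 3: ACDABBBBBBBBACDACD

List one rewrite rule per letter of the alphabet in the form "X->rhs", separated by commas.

  step 2 ⇒ step 3: ACDBBBBACAC ⇒ AC·D·A·BB·BB·BB·BB·AC·D·AC·D
    A ↦ AC
    B ↦ BB
    C ↦ D
    D ↦ A

A->AC, B->BB, C->D, D->A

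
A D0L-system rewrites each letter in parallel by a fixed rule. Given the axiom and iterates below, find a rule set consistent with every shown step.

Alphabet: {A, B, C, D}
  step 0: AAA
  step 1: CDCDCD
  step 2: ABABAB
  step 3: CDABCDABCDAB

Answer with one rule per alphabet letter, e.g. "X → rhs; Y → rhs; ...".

A->CD, B->AB, C->A, D->B

  step 2 ⇒ step 3: ABABAB ⇒ CD·AB·CD·AB·CD·AB
    A ↦ CD
    B ↦ AB
  step 1 ⇒ step 2: CDCDCD ⇒ A·B·A·B·A·B
    C ↦ A
  step 1 ⇒ step 2: CDCDCD ⇒ A·B·A·B·A·B
    D ↦ B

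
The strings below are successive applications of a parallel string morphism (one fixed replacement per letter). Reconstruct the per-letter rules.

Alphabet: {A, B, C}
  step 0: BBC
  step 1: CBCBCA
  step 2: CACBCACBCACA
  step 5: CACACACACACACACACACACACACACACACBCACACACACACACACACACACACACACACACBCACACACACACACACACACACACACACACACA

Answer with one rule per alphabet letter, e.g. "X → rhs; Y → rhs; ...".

  step 1 ⇒ step 2: CBCBCA ⇒ CA·CB·CA·CB·CA·CA
    A ↦ CA
    B ↦ CB
    C ↦ CA

A->CA, B->CB, C->CA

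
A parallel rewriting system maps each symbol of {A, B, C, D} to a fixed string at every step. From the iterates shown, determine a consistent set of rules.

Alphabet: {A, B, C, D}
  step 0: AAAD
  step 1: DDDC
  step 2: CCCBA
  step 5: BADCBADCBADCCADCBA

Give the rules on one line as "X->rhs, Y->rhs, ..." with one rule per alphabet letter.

  step 1 ⇒ step 2: DDDC ⇒ C·C·C·BA
    C ↦ BA
    D ↦ C
  step 0 ⇒ step 1: AAAD ⇒ D·D·D·C
    A ↦ D
    B ↦ CA  (constrained at step 2)

A->D, B->CA, C->BA, D->C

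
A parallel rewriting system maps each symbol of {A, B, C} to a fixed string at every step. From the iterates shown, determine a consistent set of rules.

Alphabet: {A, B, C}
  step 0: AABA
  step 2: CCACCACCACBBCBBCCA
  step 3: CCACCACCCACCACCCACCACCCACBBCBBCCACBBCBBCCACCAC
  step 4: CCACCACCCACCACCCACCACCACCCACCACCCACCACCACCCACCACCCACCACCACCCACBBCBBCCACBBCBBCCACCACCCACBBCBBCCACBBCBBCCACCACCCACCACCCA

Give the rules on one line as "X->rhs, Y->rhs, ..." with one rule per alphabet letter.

A->C, B->CBB, C->CCA

  step 3 ⇒ step 4: CCACCACCCACCACCCACCACCCACBBCBBCCACBBCBBCCACCAC ⇒ CCA·CCA·C·CCA·CCA·C·CCA·CCA·CCA·C·CCA·CCA·C·CCA·CCA·CCA·C·CCA·CCA·C·CCA·CCA·CCA·C·CCA·CBB·CBB·CCA·CBB·CBB·CCA·CCA·C·CCA·CBB·CBB·CCA·CBB·CBB·CCA·CCA·C·CCA·CCA·C·CCA
    A ↦ C
    B ↦ CBB
    C ↦ CCA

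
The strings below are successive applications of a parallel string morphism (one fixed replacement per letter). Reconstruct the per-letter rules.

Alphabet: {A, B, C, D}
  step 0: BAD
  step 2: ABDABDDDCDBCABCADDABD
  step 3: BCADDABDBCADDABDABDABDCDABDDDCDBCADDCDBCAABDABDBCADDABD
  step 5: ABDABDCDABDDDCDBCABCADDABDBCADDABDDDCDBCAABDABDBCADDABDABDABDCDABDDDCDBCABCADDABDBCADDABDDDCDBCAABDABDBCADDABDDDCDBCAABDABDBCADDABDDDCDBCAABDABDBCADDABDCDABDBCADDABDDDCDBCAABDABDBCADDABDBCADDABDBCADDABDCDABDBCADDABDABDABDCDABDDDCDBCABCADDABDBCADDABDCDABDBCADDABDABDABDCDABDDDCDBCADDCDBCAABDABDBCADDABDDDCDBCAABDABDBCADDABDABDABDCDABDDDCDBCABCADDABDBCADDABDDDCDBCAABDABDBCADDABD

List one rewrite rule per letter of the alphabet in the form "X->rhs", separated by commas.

  step 2 ⇒ step 3: ABDABDDDCDBCABCADDABD ⇒ BCA·DD·ABD·BCA·DD·ABD·ABD·ABD·CD·ABD·DD·CD·BCA·DD·CD·BCA·ABD·ABD·BCA·DD·ABD
    A ↦ BCA
    B ↦ DD
    C ↦ CD
    D ↦ ABD

A->BCA, B->DD, C->CD, D->ABD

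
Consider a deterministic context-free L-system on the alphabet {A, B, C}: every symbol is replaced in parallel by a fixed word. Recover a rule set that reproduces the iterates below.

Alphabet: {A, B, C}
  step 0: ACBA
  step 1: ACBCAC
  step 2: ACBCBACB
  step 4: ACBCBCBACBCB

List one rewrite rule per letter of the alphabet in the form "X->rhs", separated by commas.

  step 1 ⇒ step 2: ACBCAC ⇒ AC·B·C·B·AC·B
    A ↦ AC
    B ↦ C
    C ↦ B

A->AC, B->C, C->B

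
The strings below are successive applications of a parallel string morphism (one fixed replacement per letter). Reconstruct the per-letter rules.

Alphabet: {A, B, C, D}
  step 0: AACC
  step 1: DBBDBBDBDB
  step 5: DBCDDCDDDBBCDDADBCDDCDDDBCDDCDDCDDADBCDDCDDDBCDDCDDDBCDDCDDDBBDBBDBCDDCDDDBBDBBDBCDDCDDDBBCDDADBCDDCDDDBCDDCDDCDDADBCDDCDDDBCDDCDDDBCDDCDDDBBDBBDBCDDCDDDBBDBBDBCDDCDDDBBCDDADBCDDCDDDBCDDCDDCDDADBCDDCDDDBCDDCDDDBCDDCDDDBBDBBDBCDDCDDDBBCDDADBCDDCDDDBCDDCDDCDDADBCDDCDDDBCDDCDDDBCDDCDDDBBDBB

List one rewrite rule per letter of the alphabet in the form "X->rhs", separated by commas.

A->DBB, B->A, C->DB, D->CDD

  step 0 ⇒ step 1: AACC ⇒ DBB·DBB·DB·DB
    A ↦ DBB
    C ↦ DB
    B ↦ A  (constrained at step 1)
    D ↦ CDD  (constrained at step 1)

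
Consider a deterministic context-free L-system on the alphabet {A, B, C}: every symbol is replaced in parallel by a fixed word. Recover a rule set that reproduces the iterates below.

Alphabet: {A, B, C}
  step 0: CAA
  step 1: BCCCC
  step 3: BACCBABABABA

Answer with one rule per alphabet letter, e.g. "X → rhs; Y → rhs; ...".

A->CC, B->BA, C->B

  step 0 ⇒ step 1: CAA ⇒ B·CC·CC
    A ↦ CC
    C ↦ B
    B ↦ BA  (constrained at step 1)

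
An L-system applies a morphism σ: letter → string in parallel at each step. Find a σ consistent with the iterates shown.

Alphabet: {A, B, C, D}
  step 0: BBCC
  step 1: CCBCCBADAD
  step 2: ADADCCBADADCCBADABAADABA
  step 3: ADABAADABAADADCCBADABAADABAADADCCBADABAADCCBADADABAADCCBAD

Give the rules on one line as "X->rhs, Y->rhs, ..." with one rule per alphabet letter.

  step 2 ⇒ step 3: ADADCCBADADCCBADABAADABA ⇒ AD·ABA·AD·ABA·AD·AD·CCB·AD·ABA·AD·ABA·AD·AD·CCB·AD·ABA·AD·CCB·AD·AD·ABA·AD·CCB·AD
    A ↦ AD
    B ↦ CCB
    C ↦ AD
    D ↦ ABA

A->AD, B->CCB, C->AD, D->ABA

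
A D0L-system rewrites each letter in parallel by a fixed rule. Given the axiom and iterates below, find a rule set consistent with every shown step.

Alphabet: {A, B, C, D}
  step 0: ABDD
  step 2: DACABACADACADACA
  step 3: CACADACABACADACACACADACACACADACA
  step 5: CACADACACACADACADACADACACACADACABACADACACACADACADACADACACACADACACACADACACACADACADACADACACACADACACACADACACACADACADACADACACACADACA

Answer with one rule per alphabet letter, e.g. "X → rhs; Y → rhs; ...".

  step 2 ⇒ step 3: DACABACADACADACA ⇒ CA·CA·DA·CA·BA·CA·DA·CA·CA·CA·DA·CA·CA·CA·DA·CA
    A ↦ CA
    B ↦ BA
    C ↦ DA
    D ↦ CA

A->CA, B->BA, C->DA, D->CA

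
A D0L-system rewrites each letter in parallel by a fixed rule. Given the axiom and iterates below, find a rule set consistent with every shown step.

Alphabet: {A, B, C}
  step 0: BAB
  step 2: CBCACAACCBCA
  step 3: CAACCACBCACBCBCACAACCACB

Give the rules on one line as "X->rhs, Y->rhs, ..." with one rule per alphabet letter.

A->CB, B->AC, C->CA

  step 2 ⇒ step 3: CBCACAACCBCA ⇒ CA·AC·CA·CB·CA·CB·CB·CA·CA·AC·CA·CB
    A ↦ CB
    B ↦ AC
    C ↦ CA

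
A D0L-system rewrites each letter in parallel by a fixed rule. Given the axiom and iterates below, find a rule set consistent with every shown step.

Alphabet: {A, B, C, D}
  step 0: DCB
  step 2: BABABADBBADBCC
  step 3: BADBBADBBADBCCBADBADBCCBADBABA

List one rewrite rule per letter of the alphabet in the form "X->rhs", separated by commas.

A->B, B->BAD, C->BA, D->CC

  step 2 ⇒ step 3: BABABADBBADBCC ⇒ BAD·B·BAD·B·BAD·B·CC·BAD·BAD·B·CC·BAD·BA·BA
    A ↦ B
    B ↦ BAD
    C ↦ BA
    D ↦ CC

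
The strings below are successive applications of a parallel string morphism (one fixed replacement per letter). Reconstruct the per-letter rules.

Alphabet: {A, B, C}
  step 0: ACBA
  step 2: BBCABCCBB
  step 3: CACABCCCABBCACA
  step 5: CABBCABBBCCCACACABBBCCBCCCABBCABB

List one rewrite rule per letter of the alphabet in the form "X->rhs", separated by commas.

  step 2 ⇒ step 3: BBCABCCBB ⇒ CA·CA·B·CC·CA·B·B·CA·CA
    A ↦ CC
    B ↦ CA
    C ↦ B

A->CC, B->CA, C->B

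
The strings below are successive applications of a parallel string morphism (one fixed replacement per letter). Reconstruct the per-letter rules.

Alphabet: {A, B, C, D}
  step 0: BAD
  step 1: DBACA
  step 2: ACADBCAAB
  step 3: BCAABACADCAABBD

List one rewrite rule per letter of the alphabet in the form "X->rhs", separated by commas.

  step 2 ⇒ step 3: ACADBCAAB ⇒ B·CAA·B·ACA·D·CAA·B·B·D
    A ↦ B
    B ↦ D
    C ↦ CAA
    D ↦ ACA

A->B, B->D, C->CAA, D->ACA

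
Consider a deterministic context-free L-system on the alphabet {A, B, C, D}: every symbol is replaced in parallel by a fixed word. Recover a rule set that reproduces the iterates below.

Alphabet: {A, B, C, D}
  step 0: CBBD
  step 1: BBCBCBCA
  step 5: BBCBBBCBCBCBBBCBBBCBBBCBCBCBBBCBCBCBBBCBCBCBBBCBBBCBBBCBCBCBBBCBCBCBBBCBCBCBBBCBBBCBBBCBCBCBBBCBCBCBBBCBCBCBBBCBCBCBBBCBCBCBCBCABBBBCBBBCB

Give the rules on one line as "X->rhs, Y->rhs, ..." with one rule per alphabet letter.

  step 0 ⇒ step 1: CBBD ⇒ BB·CB·CB·CA
    B ↦ CB
    C ↦ BB
    D ↦ CA
    A ↦ BDC  (constrained at step 1)

A->BDC, B->CB, C->BB, D->CA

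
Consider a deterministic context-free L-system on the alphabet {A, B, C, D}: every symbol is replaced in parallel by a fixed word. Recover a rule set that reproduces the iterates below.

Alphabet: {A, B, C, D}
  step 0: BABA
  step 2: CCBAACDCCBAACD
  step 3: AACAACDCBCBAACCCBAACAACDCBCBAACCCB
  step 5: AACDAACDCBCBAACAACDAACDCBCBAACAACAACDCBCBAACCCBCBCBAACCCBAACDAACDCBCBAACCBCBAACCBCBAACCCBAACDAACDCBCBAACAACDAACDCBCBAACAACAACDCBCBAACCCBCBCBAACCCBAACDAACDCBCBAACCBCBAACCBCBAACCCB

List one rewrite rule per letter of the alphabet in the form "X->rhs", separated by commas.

A->CB, B->D, C->AAC, D->CCB

  step 2 ⇒ step 3: CCBAACDCCBAACD ⇒ AAC·AAC·D·CB·CB·AAC·CCB·AAC·AAC·D·CB·CB·AAC·CCB
    A ↦ CB
    B ↦ D
    C ↦ AAC
    D ↦ CCB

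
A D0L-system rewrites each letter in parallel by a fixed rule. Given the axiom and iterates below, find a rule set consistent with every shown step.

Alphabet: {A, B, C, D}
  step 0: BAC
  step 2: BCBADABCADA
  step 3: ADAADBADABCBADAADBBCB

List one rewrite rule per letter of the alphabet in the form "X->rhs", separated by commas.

  step 2 ⇒ step 3: BCBADABCADA ⇒ ADA·ADB·ADA·B·C·B·ADA·ADB·B·C·B
    A ↦ B
    B ↦ ADA
    C ↦ ADB
    D ↦ C

A->B, B->ADA, C->ADB, D->C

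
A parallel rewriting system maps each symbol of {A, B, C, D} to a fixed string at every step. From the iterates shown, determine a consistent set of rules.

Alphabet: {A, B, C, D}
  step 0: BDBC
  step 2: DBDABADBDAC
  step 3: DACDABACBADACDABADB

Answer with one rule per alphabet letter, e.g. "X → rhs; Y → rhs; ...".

A->BA, B->C, C->DB, D->DA

  step 2 ⇒ step 3: DBDABADBDAC ⇒ DA·C·DA·BA·C·BA·DA·C·DA·BA·DB
    A ↦ BA
    B ↦ C
    C ↦ DB
    D ↦ DA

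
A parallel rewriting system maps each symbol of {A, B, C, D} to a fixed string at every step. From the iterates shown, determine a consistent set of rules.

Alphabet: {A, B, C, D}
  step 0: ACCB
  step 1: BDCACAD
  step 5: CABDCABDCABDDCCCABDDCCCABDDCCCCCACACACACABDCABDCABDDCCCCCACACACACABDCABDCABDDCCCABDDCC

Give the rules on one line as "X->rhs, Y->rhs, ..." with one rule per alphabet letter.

A->BD, B->D, C->CA, D->CC

  step 0 ⇒ step 1: ACCB ⇒ BD·CA·CA·D
    A ↦ BD
    B ↦ D
    C ↦ CA
    D ↦ CC  (constrained at step 1)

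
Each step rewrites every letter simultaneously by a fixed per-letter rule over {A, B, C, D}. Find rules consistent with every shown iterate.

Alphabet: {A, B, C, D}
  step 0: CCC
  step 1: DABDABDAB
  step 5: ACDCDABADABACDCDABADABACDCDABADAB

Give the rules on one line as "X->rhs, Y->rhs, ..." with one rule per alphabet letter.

  step 0 ⇒ step 1: CCC ⇒ DAB·DAB·DAB
    C ↦ DAB
    A ↦ C  (constrained at step 1)
    B ↦ D  (constrained at step 1)
    D ↦ A  (constrained at step 1)

A->C, B->D, C->DAB, D->A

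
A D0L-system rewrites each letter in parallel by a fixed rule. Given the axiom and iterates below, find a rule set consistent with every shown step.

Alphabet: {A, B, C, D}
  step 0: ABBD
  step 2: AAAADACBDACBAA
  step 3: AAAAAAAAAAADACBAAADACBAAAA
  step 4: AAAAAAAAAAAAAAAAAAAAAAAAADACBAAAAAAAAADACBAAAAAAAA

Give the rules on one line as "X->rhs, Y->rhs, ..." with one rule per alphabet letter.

  step 3 ⇒ step 4: AAAAAAAAAAADACBAAADACBAAAA ⇒ AA·AA·AA·AA·AA·AA·AA·AA·AA·AA·AA·A·AA·DA·CB·AA·AA·AA·A·AA·DA·CB·AA·AA·AA·AA
    A ↦ AA
    B ↦ CB
    C ↦ DA
    D ↦ A

A->AA, B->CB, C->DA, D->A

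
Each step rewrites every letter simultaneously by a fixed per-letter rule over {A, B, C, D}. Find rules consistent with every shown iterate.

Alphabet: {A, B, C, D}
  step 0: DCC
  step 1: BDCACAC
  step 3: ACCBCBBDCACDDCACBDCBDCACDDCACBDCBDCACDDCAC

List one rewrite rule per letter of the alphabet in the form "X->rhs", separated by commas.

A->DDC, B->CB, C->AC, D->BDC

  step 0 ⇒ step 1: DCC ⇒ BDC·AC·AC
    C ↦ AC
    D ↦ BDC
    A ↦ DDC  (constrained at step 1)
    B ↦ CB  (constrained at step 1)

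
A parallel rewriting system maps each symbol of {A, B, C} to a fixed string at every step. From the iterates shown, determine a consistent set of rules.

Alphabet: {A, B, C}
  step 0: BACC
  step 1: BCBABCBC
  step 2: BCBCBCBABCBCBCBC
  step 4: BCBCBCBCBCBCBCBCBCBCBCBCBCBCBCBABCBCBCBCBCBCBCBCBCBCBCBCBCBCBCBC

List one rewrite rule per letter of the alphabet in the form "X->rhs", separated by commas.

  step 1 ⇒ step 2: BCBABCBC ⇒ BC·BC·BC·BA·BC·BC·BC·BC
    A ↦ BA
    B ↦ BC
    C ↦ BC

A->BA, B->BC, C->BC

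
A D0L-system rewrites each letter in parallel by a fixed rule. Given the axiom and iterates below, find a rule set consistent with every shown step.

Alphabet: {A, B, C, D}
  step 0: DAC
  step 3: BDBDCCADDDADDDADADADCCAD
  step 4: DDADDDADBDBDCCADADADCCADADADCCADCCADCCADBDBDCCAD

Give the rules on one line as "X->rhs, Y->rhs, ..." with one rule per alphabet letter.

  step 3 ⇒ step 4: BDBDCCADDDADDDADADADCCAD ⇒ DD·AD·DD·AD·BD·BD·CC·AD·AD·AD·CC·AD·AD·AD·CC·AD·CC·AD·CC·AD·BD·BD·CC·AD
    A ↦ CC
    B ↦ DD
    C ↦ BD
    D ↦ AD

A->CC, B->DD, C->BD, D->AD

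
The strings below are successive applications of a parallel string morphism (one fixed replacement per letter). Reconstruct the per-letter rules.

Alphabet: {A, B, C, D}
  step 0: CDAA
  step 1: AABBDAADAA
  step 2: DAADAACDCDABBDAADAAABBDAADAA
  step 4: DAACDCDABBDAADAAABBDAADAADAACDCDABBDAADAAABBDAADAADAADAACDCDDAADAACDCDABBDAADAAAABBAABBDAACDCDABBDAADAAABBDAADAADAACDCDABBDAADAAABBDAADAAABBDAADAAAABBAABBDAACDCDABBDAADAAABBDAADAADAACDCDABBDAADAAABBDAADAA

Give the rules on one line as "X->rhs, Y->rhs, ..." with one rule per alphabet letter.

  step 1 ⇒ step 2: AABBDAADAA ⇒ DAA·DAA·CD·CD·ABB·DAA·DAA·ABB·DAA·DAA
    A ↦ DAA
    B ↦ CD
    D ↦ ABB
  step 0 ⇒ step 1: CDAA ⇒ A·ABB·DAA·DAA
    C ↦ A

A->DAA, B->CD, C->A, D->ABB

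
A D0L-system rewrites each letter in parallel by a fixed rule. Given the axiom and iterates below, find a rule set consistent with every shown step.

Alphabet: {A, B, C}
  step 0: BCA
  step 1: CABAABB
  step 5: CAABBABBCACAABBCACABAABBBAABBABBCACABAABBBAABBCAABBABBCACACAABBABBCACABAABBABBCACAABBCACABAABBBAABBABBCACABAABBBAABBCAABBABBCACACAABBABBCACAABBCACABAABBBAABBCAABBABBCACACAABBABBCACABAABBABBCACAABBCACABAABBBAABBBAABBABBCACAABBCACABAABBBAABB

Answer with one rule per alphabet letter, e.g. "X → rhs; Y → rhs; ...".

A->ABB, B->CA, C->BA

  step 0 ⇒ step 1: BCA ⇒ CA·BA·ABB
    A ↦ ABB
    B ↦ CA
    C ↦ BA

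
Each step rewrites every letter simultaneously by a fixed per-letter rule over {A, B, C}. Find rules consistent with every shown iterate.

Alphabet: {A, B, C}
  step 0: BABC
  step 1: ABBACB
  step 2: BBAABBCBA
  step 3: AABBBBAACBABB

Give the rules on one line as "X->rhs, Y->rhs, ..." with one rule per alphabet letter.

A->BB, B->A, C->CB

  step 2 ⇒ step 3: BBAABBCBA ⇒ A·A·BB·BB·A·A·CB·A·BB
    A ↦ BB
    B ↦ A
    C ↦ CB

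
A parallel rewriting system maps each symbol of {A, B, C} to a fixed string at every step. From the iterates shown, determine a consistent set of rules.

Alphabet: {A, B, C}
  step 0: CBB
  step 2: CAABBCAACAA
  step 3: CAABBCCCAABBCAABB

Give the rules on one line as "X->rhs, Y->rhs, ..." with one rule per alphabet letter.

  step 2 ⇒ step 3: CAABBCAACAA ⇒ CAA·B·B·C·C·CAA·B·B·CAA·B·B
    A ↦ B
    B ↦ C
    C ↦ CAA

A->B, B->C, C->CAA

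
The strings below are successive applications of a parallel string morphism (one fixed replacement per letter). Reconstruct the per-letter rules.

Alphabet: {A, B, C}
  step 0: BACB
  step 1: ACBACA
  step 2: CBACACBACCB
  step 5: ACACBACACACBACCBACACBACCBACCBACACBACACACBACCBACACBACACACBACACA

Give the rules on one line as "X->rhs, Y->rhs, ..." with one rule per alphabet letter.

  step 1 ⇒ step 2: ACBACA ⇒ CB·AC·A·CB·AC·CB
    A ↦ CB
    B ↦ A
    C ↦ AC

A->CB, B->A, C->AC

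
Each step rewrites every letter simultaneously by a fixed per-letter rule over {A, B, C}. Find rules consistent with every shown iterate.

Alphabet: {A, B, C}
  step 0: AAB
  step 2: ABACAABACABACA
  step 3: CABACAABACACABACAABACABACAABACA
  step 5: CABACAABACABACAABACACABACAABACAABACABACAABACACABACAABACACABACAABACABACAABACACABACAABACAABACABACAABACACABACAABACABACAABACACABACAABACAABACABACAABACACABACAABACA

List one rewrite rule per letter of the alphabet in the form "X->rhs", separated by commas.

A->CA, B->BA, C->ABA

  step 2 ⇒ step 3: ABACAABACABACA ⇒ CA·BA·CA·ABA·CA·CA·BA·CA·ABA·CA·BA·CA·ABA·CA
    A ↦ CA
    B ↦ BA
    C ↦ ABA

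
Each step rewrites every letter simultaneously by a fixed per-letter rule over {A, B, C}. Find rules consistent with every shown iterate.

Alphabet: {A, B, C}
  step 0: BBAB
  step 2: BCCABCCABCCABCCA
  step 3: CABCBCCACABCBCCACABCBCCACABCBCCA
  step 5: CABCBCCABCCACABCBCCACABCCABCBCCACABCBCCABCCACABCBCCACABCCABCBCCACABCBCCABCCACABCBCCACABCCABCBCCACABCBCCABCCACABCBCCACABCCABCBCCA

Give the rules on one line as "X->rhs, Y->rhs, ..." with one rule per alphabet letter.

A->CA, B->CA, C->BC

  step 2 ⇒ step 3: BCCABCCABCCABCCA ⇒ CA·BC·BC·CA·CA·BC·BC·CA·CA·BC·BC·CA·CA·BC·BC·CA
    A ↦ CA
    B ↦ CA
    C ↦ BC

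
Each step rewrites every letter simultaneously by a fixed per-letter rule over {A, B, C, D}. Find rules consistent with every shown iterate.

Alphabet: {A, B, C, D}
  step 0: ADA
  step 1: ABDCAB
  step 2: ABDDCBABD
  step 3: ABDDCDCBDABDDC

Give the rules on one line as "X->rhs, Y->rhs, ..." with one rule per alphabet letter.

A->AB, B->D, C->B, D->DC

  step 2 ⇒ step 3: ABDDCBABD ⇒ AB·D·DC·DC·B·D·AB·D·DC
    A ↦ AB
    B ↦ D
    C ↦ B
    D ↦ DC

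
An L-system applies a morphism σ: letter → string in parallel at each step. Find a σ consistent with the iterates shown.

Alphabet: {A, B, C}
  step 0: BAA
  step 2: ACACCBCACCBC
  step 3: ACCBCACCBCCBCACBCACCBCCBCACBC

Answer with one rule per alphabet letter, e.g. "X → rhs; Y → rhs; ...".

A->AC, B->A, C->CBC

  step 2 ⇒ step 3: ACACCBCACCBC ⇒ AC·CBC·AC·CBC·CBC·A·CBC·AC·CBC·CBC·A·CBC
    A ↦ AC
    B ↦ A
    C ↦ CBC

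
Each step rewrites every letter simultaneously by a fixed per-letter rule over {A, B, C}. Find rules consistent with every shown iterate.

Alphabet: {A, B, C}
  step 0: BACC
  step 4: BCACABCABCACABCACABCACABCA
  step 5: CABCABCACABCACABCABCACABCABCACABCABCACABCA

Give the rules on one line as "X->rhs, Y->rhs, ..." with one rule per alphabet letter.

A->CA, B->CA, C->B

  step 4 ⇒ step 5: BCACABCABCACABCACABCACABCA ⇒ CA·B·CA·B·CA·CA·B·CA·CA·B·CA·B·CA·CA·B·CA·B·CA·CA·B·CA·B·CA·CA·B·CA
    A ↦ CA
    B ↦ CA
    C ↦ B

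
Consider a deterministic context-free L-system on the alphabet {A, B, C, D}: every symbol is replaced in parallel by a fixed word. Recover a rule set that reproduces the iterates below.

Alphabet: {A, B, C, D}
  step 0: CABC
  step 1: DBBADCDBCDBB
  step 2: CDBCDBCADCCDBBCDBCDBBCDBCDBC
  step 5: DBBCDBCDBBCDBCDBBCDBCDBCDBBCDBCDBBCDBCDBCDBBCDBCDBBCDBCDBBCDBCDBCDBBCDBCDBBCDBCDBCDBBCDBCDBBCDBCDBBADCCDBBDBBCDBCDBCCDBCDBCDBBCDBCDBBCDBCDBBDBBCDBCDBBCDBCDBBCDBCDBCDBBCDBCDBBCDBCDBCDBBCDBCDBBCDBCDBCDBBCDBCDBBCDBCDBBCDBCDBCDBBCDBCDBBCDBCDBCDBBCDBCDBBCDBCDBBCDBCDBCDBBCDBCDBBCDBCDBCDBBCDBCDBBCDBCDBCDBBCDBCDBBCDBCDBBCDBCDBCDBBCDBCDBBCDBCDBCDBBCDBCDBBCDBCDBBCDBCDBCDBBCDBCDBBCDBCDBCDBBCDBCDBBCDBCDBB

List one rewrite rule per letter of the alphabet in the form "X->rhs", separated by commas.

  step 1 ⇒ step 2: DBBADCDBCDBB ⇒ C·DBC·DBC·ADC·C·DBB·C·DBC·DBB·C·DBC·DBC
    A ↦ ADC
    B ↦ DBC
    C ↦ DBB
    D ↦ C

A->ADC, B->DBC, C->DBB, D->C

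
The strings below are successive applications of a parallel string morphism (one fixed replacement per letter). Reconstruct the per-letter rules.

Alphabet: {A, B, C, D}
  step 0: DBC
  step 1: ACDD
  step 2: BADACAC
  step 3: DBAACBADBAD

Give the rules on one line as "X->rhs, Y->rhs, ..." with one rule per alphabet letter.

A->BA, B->D, C->D, D->AC

  step 2 ⇒ step 3: BADACAC ⇒ D·BA·AC·BA·D·BA·D
    A ↦ BA
    B ↦ D
    C ↦ D
    D ↦ AC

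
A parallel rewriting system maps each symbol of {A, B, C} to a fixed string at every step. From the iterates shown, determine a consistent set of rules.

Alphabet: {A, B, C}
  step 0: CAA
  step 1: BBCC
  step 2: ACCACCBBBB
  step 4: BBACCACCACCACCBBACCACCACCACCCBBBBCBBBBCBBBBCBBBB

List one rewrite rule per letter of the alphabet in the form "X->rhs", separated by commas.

A->C, B->ACC, C->BB

  step 1 ⇒ step 2: BBCC ⇒ ACC·ACC·BB·BB
    B ↦ ACC
    C ↦ BB
  step 0 ⇒ step 1: CAA ⇒ BB·C·C
    A ↦ C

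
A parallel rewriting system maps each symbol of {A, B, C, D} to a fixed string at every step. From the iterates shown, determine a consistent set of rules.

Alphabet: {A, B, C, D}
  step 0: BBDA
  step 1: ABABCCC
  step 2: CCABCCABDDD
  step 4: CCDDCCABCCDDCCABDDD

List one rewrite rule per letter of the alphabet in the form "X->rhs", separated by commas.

  step 1 ⇒ step 2: ABABCCC ⇒ CC·AB·CC·AB·D·D·D
    A ↦ CC
    B ↦ AB
    C ↦ D
  step 0 ⇒ step 1: BBDA ⇒ AB·AB·C·CC
    D ↦ C

A->CC, B->AB, C->D, D->C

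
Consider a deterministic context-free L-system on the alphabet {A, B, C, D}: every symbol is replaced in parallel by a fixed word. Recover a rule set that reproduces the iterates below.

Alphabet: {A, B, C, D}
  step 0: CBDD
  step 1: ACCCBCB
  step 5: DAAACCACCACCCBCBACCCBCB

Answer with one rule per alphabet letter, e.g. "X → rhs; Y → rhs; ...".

  step 0 ⇒ step 1: CBDD ⇒ A·CC·CB·CB
    B ↦ CC
    C ↦ A
    D ↦ CB
    A ↦ D  (constrained at step 1)

A->D, B->CC, C->A, D->CB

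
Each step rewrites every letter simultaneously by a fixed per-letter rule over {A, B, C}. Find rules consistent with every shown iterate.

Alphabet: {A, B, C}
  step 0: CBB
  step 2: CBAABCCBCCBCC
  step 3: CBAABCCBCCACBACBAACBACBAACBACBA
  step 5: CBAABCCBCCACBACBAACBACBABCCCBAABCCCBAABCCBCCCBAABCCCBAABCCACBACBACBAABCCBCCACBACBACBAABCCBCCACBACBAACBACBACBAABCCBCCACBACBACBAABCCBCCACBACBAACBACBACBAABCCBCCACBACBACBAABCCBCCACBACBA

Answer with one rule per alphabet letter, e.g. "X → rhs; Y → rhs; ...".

  step 2 ⇒ step 3: CBAABCCBCCBCC ⇒ CBA·A·BCC·BCC·A·CBA·CBA·A·CBA·CBA·A·CBA·CBA
    A ↦ BCC
    B ↦ A
    C ↦ CBA

A->BCC, B->A, C->CBA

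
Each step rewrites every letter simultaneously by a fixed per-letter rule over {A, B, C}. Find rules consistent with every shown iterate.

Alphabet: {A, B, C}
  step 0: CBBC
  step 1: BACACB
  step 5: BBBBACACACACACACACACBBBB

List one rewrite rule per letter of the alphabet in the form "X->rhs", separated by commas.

A->B, B->AC, C->B

  step 0 ⇒ step 1: CBBC ⇒ B·AC·AC·B
    B ↦ AC
    C ↦ B
    A ↦ B  (constrained at step 1)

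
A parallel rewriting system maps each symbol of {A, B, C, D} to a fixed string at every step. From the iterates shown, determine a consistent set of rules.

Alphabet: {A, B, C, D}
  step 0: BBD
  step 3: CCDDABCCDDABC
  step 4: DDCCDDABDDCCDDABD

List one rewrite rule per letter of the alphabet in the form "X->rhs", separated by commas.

A->DD, B->AB, C->D, D->C

  step 3 ⇒ step 4: CCDDABCCDDABC ⇒ D·D·C·C·DD·AB·D·D·C·C·DD·AB·D
    A ↦ DD
    B ↦ AB
    C ↦ D
    D ↦ C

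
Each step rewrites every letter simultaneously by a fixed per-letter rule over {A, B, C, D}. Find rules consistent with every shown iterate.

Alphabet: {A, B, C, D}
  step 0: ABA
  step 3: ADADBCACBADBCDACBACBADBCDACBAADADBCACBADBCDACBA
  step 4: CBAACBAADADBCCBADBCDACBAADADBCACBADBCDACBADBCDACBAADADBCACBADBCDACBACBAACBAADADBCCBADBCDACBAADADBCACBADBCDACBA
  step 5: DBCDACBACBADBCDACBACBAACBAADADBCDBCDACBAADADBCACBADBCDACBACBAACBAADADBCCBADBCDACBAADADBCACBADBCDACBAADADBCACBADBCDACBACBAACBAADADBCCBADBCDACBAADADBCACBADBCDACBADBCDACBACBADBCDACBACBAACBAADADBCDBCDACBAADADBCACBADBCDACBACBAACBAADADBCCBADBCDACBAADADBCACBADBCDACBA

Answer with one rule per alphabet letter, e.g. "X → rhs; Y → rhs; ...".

  step 4 ⇒ step 5: CBAACBAADADBCCBADBCDACBAADADBCACBADBCDACBADBCDACBAADADBCACBADBCDACBACBAACBAADADBCCBADBCDACBAADADBCACBADBCDACBA ⇒ DBC·DA·CBA·CBA·DBC·DA·CBA·CBA·A·CBA·A·DA·DBC·DBC·DA·CBA·A·DA·DBC·A·CBA·DBC·DA·CBA·CBA·A·CBA·A·DA·DBC·CBA·DBC·DA·CBA·A·DA·DBC·A·CBA·DBC·DA·CBA·A·DA·DBC·A·CBA·DBC·DA·CBA·CBA·A·CBA·A·DA·DBC·CBA·DBC·DA·CBA·A·DA·DBC·A·CBA·DBC·DA·CBA·DBC·DA·CBA·CBA·DBC·DA·CBA·CBA·A·CBA·A·DA·DBC·DBC·DA·CBA·A·DA·DBC·A·CBA·DBC·DA·CBA·CBA·A·CBA·A·DA·DBC·CBA·DBC·DA·CBA·A·DA·DBC·A·CBA·DBC·DA·CBA
    A ↦ CBA
    B ↦ DA
    C ↦ DBC
    D ↦ A

A->CBA, B->DA, C->DBC, D->A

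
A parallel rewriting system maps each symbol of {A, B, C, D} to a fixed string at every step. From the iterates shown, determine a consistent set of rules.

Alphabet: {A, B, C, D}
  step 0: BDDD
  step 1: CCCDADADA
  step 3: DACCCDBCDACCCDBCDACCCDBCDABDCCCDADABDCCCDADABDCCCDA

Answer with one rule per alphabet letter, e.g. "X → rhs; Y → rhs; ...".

A->BD, B->CCC, C->DBC, D->DA

  step 0 ⇒ step 1: BDDD ⇒ CCC·DA·DA·DA
    B ↦ CCC
    D ↦ DA
    A ↦ BD  (constrained at step 1)
    C ↦ DBC  (constrained at step 1)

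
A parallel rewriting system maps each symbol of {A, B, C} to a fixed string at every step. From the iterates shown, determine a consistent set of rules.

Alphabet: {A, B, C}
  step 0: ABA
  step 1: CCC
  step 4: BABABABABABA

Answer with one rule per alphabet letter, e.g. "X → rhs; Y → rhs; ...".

A->C, B->C, C->BA

  step 0 ⇒ step 1: ABA ⇒ C·C·C
    A ↦ C
    B ↦ C
    C ↦ BA  (constrained at step 1)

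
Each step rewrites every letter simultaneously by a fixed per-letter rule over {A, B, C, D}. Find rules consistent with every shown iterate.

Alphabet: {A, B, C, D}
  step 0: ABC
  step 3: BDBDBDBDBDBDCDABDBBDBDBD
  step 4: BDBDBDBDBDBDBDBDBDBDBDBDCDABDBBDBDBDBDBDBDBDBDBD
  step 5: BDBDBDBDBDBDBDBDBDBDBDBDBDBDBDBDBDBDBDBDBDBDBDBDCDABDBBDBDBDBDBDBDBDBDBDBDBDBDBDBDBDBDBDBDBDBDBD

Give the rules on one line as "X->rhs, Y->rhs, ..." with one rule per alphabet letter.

A->B, B->BD, C->CDA, D->BD

  step 4 ⇒ step 5: BDBDBDBDBDBDBDBDBDBDBDBDCDABDBBDBDBDBDBDBDBDBDBD ⇒ BD·BD·BD·BD·BD·BD·BD·BD·BD·BD·BD·BD·BD·BD·BD·BD·BD·BD·BD·BD·BD·BD·BD·BD·CDA·BD·B·BD·BD·BD·BD·BD·BD·BD·BD·BD·BD·BD·BD·BD·BD·BD·BD·BD·BD·BD·BD·BD
    A ↦ B
    B ↦ BD
    C ↦ CDA
    D ↦ BD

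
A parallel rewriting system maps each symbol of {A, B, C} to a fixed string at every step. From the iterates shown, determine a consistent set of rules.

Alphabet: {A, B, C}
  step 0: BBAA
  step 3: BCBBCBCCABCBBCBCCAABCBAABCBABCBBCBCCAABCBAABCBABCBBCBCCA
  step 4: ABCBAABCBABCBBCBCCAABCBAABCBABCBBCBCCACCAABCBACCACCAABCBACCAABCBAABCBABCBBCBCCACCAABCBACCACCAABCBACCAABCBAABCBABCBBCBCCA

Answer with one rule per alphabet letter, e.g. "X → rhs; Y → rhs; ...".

  step 3 ⇒ step 4: BCBBCBCCABCBBCBCCAABCBAABCBABCBBCBCCAABCBAABCBABCBBCBCCA ⇒ A·BCB·A·A·BCB·A·BCB·BCB·CCA·A·BCB·A·A·BCB·A·BCB·BCB·CCA·CCA·A·BCB·A·CCA·CCA·A·BCB·A·CCA·A·BCB·A·A·BCB·A·BCB·BCB·CCA·CCA·A·BCB·A·CCA·CCA·A·BCB·A·CCA·A·BCB·A·A·BCB·A·BCB·BCB·CCA
    A ↦ CCA
    B ↦ A
    C ↦ BCB

A->CCA, B->A, C->BCB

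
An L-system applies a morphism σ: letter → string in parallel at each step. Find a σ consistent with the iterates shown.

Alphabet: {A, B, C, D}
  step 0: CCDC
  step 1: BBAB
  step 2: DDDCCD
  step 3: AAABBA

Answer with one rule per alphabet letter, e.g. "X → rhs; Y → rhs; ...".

  step 2 ⇒ step 3: DDDCCD ⇒ A·A·A·B·B·A
    C ↦ B
    D ↦ A
  step 1 ⇒ step 2: BBAB ⇒ D·D·DCC·D
    A ↦ DCC
  step 1 ⇒ step 2: BBAB ⇒ D·D·DCC·D
    B ↦ D

A->DCC, B->D, C->B, D->A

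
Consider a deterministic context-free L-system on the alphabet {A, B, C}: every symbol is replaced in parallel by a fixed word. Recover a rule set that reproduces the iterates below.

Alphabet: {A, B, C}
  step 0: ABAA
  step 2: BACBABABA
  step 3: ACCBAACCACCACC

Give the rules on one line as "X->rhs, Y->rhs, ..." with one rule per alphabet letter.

A->C, B->AC, C->BA

  step 2 ⇒ step 3: BACBABABA ⇒ AC·C·BA·AC·C·AC·C·AC·C
    A ↦ C
    B ↦ AC
    C ↦ BA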